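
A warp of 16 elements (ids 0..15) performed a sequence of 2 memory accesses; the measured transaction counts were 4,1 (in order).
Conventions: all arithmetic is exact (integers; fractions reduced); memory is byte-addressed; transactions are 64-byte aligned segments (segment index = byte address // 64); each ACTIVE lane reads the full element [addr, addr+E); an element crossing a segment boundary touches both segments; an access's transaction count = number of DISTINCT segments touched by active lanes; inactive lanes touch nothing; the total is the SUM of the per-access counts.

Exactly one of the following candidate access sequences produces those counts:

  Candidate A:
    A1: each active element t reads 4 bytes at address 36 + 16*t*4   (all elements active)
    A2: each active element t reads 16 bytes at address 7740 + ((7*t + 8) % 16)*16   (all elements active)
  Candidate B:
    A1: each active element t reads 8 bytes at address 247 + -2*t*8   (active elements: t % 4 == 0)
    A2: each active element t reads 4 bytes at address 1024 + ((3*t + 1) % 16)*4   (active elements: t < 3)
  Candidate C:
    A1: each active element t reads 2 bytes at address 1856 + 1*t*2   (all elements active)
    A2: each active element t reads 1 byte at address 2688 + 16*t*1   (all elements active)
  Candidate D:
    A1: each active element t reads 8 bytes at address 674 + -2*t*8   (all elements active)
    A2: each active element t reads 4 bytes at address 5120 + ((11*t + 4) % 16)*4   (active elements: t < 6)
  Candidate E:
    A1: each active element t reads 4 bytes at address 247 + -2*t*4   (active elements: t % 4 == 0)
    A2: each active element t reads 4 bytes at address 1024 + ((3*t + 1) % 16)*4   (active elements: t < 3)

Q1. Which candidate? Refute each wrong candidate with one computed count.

A: A1 gives 16 transactions, not 4
C: A1 gives 1 transaction, not 4
D: A1 gives 5 transactions, not 4
E: A1 gives 2 transactions, not 4
B: all counts match (4,1)

Answer: B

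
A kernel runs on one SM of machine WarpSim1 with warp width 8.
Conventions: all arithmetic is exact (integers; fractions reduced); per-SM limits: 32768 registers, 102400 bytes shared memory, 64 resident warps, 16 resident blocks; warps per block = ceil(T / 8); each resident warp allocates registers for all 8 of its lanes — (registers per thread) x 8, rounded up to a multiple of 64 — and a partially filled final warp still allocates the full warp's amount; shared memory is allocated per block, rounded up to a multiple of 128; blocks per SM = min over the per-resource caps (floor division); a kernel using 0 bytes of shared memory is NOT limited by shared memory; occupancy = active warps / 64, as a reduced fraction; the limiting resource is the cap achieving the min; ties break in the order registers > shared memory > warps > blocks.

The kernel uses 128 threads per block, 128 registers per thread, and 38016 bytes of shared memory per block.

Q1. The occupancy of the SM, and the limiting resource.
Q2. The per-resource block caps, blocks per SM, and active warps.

Answer: occupancy 1/2, limited by registers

registers: 2 blocks
shared memory: 2 blocks
warps: 4 blocks
blocks: 16 blocks

Answer: 2 blocks, 32 active warps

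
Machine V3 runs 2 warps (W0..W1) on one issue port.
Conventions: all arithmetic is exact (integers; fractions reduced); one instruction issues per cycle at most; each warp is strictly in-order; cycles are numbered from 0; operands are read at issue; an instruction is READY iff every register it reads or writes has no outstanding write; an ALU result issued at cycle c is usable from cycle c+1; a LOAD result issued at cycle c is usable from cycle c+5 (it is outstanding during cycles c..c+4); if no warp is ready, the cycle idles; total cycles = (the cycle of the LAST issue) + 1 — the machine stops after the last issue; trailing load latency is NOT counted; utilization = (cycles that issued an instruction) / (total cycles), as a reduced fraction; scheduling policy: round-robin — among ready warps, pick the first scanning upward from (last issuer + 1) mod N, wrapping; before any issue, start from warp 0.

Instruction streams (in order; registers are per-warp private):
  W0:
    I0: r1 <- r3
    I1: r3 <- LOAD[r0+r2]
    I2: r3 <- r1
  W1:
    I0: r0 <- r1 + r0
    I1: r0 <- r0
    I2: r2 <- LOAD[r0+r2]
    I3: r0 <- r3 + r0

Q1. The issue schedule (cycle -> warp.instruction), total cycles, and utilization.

cycle 0: W0.I0
cycle 1: W1.I0
cycle 2: W0.I1
cycle 3: W1.I1
cycle 4: W1.I2
cycle 5: W1.I3
cycle 6: idle
cycle 7: W0.I2

Answer: 8 cycles, utilization 7/8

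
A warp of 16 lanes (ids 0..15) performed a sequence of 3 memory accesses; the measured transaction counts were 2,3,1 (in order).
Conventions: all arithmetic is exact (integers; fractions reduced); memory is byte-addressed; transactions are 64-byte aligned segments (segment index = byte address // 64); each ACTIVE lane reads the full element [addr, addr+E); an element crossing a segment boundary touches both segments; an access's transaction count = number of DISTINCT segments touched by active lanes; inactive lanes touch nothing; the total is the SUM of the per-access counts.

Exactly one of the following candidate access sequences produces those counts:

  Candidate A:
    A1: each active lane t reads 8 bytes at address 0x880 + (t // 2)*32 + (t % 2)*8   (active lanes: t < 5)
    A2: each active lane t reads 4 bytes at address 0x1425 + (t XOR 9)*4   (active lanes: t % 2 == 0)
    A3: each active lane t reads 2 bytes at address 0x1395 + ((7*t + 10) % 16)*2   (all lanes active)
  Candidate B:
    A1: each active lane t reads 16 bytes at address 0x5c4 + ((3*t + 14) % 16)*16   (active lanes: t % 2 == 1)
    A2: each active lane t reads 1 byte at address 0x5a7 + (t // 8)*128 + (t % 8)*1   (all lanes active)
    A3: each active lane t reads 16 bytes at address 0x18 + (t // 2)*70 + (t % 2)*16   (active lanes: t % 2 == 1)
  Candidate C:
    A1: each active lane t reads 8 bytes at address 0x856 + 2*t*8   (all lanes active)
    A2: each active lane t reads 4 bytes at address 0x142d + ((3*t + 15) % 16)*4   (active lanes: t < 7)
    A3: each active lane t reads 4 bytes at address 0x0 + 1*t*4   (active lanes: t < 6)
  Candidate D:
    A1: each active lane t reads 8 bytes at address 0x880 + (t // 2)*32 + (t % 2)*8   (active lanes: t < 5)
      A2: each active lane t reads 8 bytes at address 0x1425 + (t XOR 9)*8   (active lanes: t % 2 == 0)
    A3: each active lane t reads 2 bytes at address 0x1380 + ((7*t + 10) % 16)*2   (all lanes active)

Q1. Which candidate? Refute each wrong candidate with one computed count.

A: A2 gives 2 transactions, not 3
B: A1 gives 5 transactions, not 2
C: A1 gives 5 transactions, not 2
D: all counts match (2,3,1)

Answer: D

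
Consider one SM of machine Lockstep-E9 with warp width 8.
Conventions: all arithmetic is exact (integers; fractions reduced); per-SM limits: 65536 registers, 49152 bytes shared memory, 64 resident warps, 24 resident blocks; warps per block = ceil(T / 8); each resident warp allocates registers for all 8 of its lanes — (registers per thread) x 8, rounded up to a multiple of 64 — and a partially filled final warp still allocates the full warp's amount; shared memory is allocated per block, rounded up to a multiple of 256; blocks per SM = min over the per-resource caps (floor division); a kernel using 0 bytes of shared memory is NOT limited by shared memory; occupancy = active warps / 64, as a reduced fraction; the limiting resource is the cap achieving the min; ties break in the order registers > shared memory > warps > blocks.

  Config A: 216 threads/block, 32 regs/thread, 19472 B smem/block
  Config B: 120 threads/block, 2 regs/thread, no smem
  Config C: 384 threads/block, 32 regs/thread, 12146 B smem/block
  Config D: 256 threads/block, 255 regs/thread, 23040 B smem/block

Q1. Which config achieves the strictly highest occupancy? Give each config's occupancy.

occupancies: A 27/32, B 15/16, C 3/4, D 1/2

Answer: B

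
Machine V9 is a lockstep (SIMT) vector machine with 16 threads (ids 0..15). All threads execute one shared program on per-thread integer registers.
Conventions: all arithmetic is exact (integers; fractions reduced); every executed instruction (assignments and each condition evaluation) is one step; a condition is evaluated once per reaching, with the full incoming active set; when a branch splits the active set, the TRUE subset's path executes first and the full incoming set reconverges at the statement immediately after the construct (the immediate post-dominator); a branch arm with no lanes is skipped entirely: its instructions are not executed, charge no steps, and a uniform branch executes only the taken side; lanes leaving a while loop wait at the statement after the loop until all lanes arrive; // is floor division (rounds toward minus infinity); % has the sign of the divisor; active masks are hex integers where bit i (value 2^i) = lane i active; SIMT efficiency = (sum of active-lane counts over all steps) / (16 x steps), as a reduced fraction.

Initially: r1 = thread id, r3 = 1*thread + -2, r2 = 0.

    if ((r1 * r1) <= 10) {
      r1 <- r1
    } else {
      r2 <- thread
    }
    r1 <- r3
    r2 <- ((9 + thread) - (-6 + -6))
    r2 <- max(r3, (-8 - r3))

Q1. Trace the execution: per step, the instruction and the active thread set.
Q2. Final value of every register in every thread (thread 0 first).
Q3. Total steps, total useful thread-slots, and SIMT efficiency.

step 0: eval ((r1 * r1) <= 10)       0xffff
step 1: r1 <- r1                     0x000f
step 2: r2 <- thread                 0xfff0
step 3: r1 <- r3                     0xffff
step 4: r2 <- ((9 + thread) - (-6 + -6)) 0xffff
step 5: r2 <- max(r3, (-8 - r3))     0xffff

Answer: 6 steps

r1: -2,-1,0,1,2,3,4,5,6,7,8,9,10,11,12,13
r3: -2,-1,0,1,2,3,4,5,6,7,8,9,10,11,12,13
r2: -2,-1,0,1,2,3,4,5,6,7,8,9,10,11,12,13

steps = 6; useful = 80; efficiency = 80/96 = 5/6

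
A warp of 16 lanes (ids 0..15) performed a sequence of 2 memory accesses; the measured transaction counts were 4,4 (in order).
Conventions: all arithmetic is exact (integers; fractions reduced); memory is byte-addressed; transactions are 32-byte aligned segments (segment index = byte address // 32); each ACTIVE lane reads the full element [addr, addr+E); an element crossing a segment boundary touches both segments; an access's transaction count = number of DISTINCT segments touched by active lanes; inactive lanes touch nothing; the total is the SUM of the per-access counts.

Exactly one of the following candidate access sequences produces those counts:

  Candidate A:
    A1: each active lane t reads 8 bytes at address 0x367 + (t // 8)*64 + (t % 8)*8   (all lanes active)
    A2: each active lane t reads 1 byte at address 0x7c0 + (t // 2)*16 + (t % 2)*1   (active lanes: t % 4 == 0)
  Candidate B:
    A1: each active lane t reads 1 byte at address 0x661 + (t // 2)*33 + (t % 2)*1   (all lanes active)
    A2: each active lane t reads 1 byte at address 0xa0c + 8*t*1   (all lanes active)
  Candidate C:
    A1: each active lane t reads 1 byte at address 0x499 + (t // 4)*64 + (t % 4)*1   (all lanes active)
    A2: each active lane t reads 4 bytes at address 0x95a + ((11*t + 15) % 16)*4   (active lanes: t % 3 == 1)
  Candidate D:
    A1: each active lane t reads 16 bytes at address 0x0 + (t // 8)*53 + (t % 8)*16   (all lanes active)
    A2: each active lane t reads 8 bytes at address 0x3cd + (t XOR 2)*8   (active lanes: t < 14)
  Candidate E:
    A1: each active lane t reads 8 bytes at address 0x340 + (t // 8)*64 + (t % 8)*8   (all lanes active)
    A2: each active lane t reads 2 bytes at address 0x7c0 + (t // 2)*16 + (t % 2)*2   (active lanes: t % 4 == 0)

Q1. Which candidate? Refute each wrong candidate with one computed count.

A: A1 gives 5 transactions, not 4
B: A1 gives 8 transactions, not 4
C: A2 gives 1 transaction, not 4
D: A1 gives 6 transactions, not 4
E: all counts match (4,4)

Answer: E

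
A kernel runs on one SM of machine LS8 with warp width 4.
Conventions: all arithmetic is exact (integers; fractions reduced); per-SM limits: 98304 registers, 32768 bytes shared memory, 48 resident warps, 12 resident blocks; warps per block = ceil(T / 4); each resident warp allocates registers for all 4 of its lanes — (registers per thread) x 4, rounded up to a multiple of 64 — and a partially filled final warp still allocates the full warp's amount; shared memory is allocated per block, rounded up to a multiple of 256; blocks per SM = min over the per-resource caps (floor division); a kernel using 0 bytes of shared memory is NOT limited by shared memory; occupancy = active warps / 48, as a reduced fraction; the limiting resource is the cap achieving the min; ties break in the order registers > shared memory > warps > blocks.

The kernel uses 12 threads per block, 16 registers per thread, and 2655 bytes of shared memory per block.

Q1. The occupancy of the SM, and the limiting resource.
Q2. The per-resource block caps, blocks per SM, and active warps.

Answer: occupancy 11/16, limited by shared memory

registers: 512 blocks
shared memory: 11 blocks
warps: 16 blocks
blocks: 12 blocks

Answer: 11 blocks, 33 active warps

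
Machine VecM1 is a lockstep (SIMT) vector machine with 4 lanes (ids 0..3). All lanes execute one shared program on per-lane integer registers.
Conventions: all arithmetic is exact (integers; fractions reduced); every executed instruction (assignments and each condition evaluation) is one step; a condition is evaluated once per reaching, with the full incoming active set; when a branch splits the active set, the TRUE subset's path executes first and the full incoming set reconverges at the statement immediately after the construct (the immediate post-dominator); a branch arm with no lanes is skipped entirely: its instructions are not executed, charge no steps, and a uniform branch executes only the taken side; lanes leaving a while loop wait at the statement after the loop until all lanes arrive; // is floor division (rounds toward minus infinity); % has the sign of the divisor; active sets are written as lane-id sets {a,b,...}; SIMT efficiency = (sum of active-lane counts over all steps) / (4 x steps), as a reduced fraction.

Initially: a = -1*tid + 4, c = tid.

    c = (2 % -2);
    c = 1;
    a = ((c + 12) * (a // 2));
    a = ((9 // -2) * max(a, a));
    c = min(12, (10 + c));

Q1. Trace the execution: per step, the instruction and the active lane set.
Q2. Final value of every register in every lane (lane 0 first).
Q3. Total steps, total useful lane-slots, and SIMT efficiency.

step 0: c <- (2 % -2)                {0,1,2,3}
step 1: c <- 1                       {0,1,2,3}
step 2: a <- ((c + 12) * (a // 2))   {0,1,2,3}
step 3: a <- ((9 // -2) * max(a, a)) {0,1,2,3}
step 4: c <- min(12, (10 + c))       {0,1,2,3}

Answer: 5 steps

a: -130,-65,-65,0
c: 11,11,11,11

steps = 5; useful = 20; efficiency = 20/20 = 1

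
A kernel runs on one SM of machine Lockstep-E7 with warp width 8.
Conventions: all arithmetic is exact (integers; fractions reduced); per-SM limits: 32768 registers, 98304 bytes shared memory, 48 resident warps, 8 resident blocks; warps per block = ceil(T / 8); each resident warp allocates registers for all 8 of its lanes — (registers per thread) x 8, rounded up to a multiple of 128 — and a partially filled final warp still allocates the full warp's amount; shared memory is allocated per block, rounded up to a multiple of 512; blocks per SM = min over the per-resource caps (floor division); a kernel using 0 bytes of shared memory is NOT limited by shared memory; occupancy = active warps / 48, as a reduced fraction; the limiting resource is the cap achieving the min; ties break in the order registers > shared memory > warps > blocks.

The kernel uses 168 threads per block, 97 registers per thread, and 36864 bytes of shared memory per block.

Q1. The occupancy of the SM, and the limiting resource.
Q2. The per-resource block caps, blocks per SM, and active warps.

Answer: occupancy 7/16, limited by registers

registers: 1 block
shared memory: 2 blocks
warps: 2 blocks
blocks: 8 blocks

Answer: 1 block, 21 active warps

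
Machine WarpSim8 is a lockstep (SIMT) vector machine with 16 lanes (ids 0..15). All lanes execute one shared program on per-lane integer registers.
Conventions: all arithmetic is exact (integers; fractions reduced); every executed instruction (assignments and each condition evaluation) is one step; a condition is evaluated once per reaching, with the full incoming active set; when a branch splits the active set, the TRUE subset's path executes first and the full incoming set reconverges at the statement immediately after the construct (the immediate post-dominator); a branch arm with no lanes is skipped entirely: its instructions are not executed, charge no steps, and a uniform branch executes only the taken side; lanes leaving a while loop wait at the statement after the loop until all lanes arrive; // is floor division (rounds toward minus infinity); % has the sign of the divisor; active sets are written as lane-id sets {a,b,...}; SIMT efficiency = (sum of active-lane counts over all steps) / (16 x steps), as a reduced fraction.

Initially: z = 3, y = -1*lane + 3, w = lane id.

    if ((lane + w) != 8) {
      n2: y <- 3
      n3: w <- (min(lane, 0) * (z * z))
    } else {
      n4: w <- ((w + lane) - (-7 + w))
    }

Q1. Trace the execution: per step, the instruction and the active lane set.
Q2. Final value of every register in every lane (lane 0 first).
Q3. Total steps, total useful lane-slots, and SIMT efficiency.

step 0: eval ((lane + w) != 8)       {0,1,2,3,4,5,6,7,8,9,10,11,12,13,14,15}
step 1: y <- 3                       {0,1,2,3,5,6,7,8,9,10,11,12,13,14,15}
step 2: w <- (min(lane, 0) * (z * z)) {0,1,2,3,5,6,7,8,9,10,11,12,13,14,15}
step 3: w <- ((w + lane) - (-7 + w)) {4}

Answer: 4 steps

z: 3,3,3,3,3,3,3,3,3,3,3,3,3,3,3,3
y: 3,3,3,3,-1,3,3,3,3,3,3,3,3,3,3,3
w: 0,0,0,0,11,0,0,0,0,0,0,0,0,0,0,0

steps = 4; useful = 47; efficiency = 47/64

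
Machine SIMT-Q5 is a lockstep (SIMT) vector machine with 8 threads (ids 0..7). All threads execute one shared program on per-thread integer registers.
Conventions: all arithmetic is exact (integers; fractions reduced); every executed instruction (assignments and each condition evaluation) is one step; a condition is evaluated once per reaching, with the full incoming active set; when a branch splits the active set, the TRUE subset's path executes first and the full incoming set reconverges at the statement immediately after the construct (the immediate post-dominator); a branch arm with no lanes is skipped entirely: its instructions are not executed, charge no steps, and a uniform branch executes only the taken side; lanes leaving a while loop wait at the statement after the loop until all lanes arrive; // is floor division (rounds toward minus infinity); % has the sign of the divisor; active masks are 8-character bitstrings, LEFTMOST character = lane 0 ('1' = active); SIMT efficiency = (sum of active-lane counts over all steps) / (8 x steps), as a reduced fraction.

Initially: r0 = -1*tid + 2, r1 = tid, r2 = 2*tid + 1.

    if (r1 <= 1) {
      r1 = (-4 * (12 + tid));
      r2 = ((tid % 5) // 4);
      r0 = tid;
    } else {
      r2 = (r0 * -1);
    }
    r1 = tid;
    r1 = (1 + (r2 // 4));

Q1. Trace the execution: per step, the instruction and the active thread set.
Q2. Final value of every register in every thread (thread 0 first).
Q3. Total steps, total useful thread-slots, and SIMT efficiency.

step 0: eval (r1 <= 1)               11111111
step 1: r1 <- (-4 * (12 + tid))      11000000
step 2: r2 <- ((tid % 5) // 4)       11000000
step 3: r0 <- tid                    11000000
step 4: r2 <- (r0 * -1)              00111111
step 5: r1 <- tid                    11111111
step 6: r1 <- (1 + (r2 // 4))        11111111

Answer: 7 steps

r0: 0,1,0,-1,-2,-3,-4,-5
r1: 1,1,1,1,1,1,2,2
r2: 0,0,0,1,2,3,4,5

steps = 7; useful = 36; efficiency = 36/56 = 9/14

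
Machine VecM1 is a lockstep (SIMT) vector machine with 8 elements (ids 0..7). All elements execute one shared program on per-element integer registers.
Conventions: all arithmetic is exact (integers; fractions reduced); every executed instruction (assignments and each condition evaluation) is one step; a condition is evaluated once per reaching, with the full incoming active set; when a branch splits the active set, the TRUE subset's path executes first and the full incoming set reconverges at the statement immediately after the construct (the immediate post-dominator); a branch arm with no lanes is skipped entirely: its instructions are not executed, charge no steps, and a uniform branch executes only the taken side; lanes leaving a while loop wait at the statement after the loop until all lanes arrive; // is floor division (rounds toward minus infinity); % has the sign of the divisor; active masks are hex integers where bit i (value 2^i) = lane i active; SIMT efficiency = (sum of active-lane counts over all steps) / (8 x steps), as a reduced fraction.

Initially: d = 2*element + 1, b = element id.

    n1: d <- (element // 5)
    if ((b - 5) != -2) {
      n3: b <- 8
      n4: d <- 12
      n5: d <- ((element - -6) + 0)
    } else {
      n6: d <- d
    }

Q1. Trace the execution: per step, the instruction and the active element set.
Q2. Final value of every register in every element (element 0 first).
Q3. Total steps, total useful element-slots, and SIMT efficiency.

step 0: d <- (element // 5)          0xff
step 1: eval ((b - 5) != -2)         0xff
step 2: b <- 8                       0xf7
step 3: d <- 12                      0xf7
step 4: d <- ((element - -6) + 0)    0xf7
step 5: d <- d                       0x08

Answer: 6 steps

d: 6,7,8,0,10,11,12,13
b: 8,8,8,3,8,8,8,8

steps = 6; useful = 38; efficiency = 38/48 = 19/24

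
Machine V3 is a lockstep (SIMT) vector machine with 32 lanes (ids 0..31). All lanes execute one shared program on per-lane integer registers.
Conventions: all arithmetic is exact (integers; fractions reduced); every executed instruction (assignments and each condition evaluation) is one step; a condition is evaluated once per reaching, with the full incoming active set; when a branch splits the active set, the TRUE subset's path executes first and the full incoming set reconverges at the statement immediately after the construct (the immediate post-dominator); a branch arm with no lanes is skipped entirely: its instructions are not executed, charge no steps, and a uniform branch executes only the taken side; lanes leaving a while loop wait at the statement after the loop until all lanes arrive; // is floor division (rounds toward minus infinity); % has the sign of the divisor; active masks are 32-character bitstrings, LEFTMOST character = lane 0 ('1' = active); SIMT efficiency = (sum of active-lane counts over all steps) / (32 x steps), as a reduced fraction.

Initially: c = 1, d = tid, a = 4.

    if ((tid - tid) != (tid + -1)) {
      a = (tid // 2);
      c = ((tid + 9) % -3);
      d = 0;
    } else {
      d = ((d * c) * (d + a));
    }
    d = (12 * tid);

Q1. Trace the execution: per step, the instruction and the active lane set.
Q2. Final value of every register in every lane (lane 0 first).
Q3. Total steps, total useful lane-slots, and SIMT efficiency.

step 0: eval ((tid - tid) != (tid + -1)) 11111111111111111111111111111111
step 1: a <- (tid // 2)              10111111111111111111111111111111
step 2: c <- ((tid + 9) % -3)        10111111111111111111111111111111
step 3: d <- 0                       10111111111111111111111111111111
step 4: d <- ((d * c) * (d + a))     01000000000000000000000000000000
step 5: d <- (12 * tid)              11111111111111111111111111111111

Answer: 6 steps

c: 0,1,-1,0,-2,-1,0,-2,-1,0,-2,-1,0,-2,-1,0,-2,-1,0,-2,-1,0,-2,-1,0,-2,-1,0,-2,-1,0,-2
d: 0,12,24,36,48,60,72,84,96,108,120,132,144,156,168,180,192,204,216,228,240,252,264,276,288,300,312,324,336,348,360,372
a: 0,4,1,1,2,2,3,3,4,4,5,5,6,6,7,7,8,8,9,9,10,10,11,11,12,12,13,13,14,14,15,15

steps = 6; useful = 158; efficiency = 158/192 = 79/96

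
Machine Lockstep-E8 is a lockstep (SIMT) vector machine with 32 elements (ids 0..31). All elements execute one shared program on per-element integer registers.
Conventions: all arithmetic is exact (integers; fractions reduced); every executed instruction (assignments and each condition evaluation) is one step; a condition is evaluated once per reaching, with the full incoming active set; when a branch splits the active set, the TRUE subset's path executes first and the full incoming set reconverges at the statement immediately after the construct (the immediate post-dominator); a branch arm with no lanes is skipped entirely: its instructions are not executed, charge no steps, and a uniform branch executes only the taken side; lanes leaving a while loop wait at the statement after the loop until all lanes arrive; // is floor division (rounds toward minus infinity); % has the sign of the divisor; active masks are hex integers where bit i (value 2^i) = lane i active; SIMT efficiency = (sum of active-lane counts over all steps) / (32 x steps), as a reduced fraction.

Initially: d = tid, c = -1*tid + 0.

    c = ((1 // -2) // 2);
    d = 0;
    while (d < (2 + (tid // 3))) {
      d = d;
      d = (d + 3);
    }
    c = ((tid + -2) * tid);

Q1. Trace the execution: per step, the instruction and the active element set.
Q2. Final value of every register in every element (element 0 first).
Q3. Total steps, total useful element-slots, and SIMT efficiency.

step 0: c <- ((1 // -2) // 2)        0xffffffff
step 1: d <- 0                       0xffffffff
step 2: eval (d < (2 + (tid // 3)))  0xffffffff
step 3: d <- d                       0xffffffff
step 4: d <- (d + 3)                 0xffffffff
step 5: eval (d < (2 + (tid // 3)))  0xffffffff
step 6: d <- d                       0xffffffc0
step 7: d <- (d + 3)                 0xffffffc0
step 8: eval (d < (2 + (tid // 3)))  0xffffffc0
step 9: d <- d                       0xffff8000
step 10: d <- (d + 3)                 0xffff8000
step 11: eval (d < (2 + (tid // 3)))  0xffff8000
step 12: d <- d                       0xff000000
step 13: d <- (d + 3)                 0xff000000
step 14: eval (d < (2 + (tid // 3)))  0xff000000
step 15: c <- ((tid + -2) * tid)      0xffffffff

Answer: 16 steps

d: 3,3,3,3,3,3,6,6,6,6,6,6,6,6,6,9,9,9,9,9,9,9,9,9,12,12,12,12,12,12,12,12
c: 0,-1,0,3,8,15,24,35,48,63,80,99,120,143,168,195,224,255,288,323,360,399,440,483,528,575,624,675,728,783,840,899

steps = 16; useful = 377; efficiency = 377/512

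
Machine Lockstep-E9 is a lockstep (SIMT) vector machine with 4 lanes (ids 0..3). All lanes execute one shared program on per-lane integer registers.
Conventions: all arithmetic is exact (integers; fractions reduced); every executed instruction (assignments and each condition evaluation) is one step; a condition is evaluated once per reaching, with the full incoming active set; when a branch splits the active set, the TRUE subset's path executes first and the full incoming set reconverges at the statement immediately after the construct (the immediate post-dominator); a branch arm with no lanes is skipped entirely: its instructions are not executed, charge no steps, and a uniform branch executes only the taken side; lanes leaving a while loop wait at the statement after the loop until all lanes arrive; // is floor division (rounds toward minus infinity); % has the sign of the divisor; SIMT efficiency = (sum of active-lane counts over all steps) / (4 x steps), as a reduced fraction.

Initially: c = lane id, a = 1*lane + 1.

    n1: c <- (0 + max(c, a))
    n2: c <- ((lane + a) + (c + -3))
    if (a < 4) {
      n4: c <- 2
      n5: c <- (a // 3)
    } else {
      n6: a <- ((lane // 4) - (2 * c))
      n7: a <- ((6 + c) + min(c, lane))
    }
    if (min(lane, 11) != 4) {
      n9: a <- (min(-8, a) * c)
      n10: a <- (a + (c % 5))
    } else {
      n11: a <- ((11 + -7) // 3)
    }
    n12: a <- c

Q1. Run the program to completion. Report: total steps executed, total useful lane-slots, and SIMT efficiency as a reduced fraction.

Answer: 11 steps, 36 useful, 9/11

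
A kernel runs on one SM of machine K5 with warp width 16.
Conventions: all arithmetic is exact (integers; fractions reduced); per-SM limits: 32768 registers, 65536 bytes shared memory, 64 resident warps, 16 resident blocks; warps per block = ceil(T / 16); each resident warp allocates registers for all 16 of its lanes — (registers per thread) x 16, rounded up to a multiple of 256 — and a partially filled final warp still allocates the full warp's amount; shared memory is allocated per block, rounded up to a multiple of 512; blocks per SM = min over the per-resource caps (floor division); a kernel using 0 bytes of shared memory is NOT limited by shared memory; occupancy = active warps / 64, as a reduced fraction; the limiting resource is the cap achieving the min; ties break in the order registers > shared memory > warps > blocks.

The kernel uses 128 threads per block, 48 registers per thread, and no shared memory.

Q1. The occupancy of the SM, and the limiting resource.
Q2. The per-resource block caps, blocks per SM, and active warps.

Answer: occupancy 5/8, limited by registers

registers: 5 blocks
shared memory: no limit (kernel uses none)
warps: 8 blocks
blocks: 16 blocks

Answer: 5 blocks, 40 active warps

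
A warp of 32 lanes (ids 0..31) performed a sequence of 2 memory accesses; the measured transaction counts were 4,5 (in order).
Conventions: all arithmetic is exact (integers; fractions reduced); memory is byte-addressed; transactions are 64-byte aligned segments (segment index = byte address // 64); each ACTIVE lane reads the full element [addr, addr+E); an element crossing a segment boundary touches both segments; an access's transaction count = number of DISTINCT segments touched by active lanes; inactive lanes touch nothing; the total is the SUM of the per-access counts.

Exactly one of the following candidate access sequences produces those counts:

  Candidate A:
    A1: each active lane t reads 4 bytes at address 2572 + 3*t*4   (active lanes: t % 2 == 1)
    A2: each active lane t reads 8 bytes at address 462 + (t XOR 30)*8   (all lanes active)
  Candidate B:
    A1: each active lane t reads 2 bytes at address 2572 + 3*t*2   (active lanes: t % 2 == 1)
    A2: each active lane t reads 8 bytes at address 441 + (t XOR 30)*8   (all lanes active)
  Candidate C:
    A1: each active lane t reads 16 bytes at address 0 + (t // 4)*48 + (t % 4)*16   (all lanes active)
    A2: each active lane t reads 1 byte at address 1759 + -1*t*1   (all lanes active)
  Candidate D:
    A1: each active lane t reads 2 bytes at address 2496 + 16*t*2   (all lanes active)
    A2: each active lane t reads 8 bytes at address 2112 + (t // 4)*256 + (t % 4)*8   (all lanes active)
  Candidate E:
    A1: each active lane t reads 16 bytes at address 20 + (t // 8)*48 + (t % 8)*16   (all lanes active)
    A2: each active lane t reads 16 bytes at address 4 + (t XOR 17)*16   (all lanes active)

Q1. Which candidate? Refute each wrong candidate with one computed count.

A: A1 gives 7 transactions, not 4
C: A1 gives 7 transactions, not 4
D: A1 gives 16 transactions, not 4
E: A1 gives 5 transactions, not 4
B: all counts match (4,5)

Answer: B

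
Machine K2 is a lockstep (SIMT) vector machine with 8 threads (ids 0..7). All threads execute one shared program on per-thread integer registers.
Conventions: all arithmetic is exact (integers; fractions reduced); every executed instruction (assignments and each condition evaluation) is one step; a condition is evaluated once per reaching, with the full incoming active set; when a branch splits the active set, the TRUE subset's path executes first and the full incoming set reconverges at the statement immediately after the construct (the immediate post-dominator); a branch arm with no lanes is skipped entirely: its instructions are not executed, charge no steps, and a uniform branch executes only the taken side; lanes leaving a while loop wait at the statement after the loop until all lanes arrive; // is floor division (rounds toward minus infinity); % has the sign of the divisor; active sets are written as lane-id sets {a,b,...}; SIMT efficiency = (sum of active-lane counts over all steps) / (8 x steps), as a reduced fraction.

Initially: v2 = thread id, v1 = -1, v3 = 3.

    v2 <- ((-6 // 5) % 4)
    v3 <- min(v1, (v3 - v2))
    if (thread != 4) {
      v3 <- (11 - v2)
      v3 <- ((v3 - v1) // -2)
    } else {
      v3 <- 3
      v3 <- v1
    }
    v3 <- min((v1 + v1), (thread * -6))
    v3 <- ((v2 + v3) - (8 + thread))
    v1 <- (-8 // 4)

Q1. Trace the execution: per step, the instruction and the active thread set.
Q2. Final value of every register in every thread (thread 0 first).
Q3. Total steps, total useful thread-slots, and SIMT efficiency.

step 0: v2 <- ((-6 // 5) % 4)        {0,1,2,3,4,5,6,7}
step 1: v3 <- min(v1, (v3 - v2))     {0,1,2,3,4,5,6,7}
step 2: eval (thread != 4)           {0,1,2,3,4,5,6,7}
step 3: v3 <- (11 - v2)              {0,1,2,3,5,6,7}
step 4: v3 <- ((v3 - v1) // -2)      {0,1,2,3,5,6,7}
step 5: v3 <- 3                      {4}
step 6: v3 <- v1                     {4}
step 7: v3 <- min((v1 + v1), (thread * -6)) {0,1,2,3,4,5,6,7}
step 8: v3 <- ((v2 + v3) - (8 + thread)) {0,1,2,3,4,5,6,7}
step 9: v1 <- (-8 // 4)              {0,1,2,3,4,5,6,7}

Answer: 10 steps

v2: 2,2,2,2,2,2,2,2
v1: -2,-2,-2,-2,-2,-2,-2,-2
v3: -8,-13,-20,-27,-34,-41,-48,-55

steps = 10; useful = 64; efficiency = 64/80 = 4/5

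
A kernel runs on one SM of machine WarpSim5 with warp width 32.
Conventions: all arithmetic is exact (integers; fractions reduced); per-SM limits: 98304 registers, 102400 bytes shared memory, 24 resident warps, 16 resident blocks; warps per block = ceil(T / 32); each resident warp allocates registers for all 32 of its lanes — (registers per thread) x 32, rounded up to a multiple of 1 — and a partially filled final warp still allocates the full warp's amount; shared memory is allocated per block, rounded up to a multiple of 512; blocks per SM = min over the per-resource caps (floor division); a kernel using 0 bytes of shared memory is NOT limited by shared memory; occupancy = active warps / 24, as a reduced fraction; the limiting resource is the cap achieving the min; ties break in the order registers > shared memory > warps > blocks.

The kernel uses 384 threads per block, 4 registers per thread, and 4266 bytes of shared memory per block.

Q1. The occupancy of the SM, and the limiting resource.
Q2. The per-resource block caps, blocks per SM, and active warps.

Answer: occupancy 1, limited by warps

registers: 64 blocks
shared memory: 22 blocks
warps: 2 blocks
blocks: 16 blocks

Answer: 2 blocks, 24 active warps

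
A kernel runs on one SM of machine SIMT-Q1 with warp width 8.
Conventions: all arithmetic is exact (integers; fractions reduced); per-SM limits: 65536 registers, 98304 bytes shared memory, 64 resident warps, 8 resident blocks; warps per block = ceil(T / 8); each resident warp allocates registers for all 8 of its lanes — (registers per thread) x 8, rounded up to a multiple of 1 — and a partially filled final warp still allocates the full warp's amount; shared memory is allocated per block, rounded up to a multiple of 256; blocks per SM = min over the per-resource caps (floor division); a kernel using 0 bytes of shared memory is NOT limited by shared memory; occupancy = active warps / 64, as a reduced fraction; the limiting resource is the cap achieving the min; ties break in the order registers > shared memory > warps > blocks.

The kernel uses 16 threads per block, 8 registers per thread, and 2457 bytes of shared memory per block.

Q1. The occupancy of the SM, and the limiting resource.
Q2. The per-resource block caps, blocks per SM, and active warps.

Answer: occupancy 1/4, limited by blocks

registers: 512 blocks
shared memory: 38 blocks
warps: 32 blocks
blocks: 8 blocks

Answer: 8 blocks, 16 active warps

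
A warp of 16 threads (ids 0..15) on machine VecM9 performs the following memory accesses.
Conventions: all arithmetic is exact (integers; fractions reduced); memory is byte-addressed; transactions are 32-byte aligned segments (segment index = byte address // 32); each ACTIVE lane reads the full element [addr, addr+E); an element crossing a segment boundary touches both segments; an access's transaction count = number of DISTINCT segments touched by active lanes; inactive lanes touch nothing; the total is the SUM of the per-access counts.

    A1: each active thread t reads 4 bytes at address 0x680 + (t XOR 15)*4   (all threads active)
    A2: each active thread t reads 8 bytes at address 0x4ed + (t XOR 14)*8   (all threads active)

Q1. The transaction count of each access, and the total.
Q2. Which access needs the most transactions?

A1: 2 transactions
A2: 5 transactions

Answer: 2,5; total 7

Answer: A2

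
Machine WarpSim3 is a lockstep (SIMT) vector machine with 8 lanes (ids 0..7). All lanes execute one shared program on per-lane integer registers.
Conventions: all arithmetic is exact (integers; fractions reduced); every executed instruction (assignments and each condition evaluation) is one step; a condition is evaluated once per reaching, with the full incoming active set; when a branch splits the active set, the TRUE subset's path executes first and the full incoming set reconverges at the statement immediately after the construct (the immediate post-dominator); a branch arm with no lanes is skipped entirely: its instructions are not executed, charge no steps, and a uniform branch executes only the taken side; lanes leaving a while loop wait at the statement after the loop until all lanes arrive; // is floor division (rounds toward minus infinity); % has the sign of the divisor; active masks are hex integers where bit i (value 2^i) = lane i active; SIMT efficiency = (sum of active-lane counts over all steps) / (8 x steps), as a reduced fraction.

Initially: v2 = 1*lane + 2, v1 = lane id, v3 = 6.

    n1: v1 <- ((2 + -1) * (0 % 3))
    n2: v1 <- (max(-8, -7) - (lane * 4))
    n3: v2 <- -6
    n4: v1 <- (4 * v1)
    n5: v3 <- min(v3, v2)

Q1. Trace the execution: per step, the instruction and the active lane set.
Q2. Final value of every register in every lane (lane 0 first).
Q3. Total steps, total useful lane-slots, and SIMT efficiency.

step 0: v1 <- ((2 + -1) * (0 % 3))   0xff
step 1: v1 <- (max(-8, -7) - (lane * 4)) 0xff
step 2: v2 <- -6                     0xff
step 3: v1 <- (4 * v1)               0xff
step 4: v3 <- min(v3, v2)            0xff

Answer: 5 steps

v2: -6,-6,-6,-6,-6,-6,-6,-6
v1: -28,-44,-60,-76,-92,-108,-124,-140
v3: -6,-6,-6,-6,-6,-6,-6,-6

steps = 5; useful = 40; efficiency = 40/40 = 1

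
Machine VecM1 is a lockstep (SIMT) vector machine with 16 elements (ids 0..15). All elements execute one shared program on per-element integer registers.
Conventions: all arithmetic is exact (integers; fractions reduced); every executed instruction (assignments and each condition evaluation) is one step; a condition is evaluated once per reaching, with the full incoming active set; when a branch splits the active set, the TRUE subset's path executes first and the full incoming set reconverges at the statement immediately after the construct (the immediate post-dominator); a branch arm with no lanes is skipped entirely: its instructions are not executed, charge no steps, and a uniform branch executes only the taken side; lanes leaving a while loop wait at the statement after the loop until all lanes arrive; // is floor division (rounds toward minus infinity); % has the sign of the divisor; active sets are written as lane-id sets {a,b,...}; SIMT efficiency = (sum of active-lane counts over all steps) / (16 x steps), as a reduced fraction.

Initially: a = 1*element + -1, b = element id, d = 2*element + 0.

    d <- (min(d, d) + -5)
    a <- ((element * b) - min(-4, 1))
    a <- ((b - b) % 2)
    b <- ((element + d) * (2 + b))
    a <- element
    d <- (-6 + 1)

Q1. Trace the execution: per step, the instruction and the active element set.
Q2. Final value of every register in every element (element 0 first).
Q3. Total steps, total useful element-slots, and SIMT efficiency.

step 0: d <- (min(d, d) + -5)        {0,1,2,3,4,5,6,7,8,9,10,11,12,13,14,15}
step 1: a <- ((element * b) - min(-4, 1)) {0,1,2,3,4,5,6,7,8,9,10,11,12,13,14,15}
step 2: a <- ((b - b) % 2)           {0,1,2,3,4,5,6,7,8,9,10,11,12,13,14,15}
step 3: b <- ((element + d) * (2 + b)) {0,1,2,3,4,5,6,7,8,9,10,11,12,13,14,15}
step 4: a <- element                 {0,1,2,3,4,5,6,7,8,9,10,11,12,13,14,15}
step 5: d <- (-6 + 1)                {0,1,2,3,4,5,6,7,8,9,10,11,12,13,14,15}

Answer: 6 steps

a: 0,1,2,3,4,5,6,7,8,9,10,11,12,13,14,15
b: -10,-6,4,20,42,70,104,144,190,242,300,364,434,510,592,680
d: -5,-5,-5,-5,-5,-5,-5,-5,-5,-5,-5,-5,-5,-5,-5,-5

steps = 6; useful = 96; efficiency = 96/96 = 1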